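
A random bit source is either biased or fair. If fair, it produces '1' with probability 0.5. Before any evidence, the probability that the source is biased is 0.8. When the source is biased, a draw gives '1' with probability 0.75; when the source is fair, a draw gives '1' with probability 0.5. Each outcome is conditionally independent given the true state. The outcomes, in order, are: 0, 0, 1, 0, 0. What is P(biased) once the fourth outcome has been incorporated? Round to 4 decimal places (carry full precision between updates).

After '0': P(biased) = 0.25·0.8000 / (0.25·0.8000 + 0.5·0.2000) ≈ 0.6667
After '0': P(biased) = 0.25·0.6667 / (0.25·0.6667 + 0.5·0.3333) ≈ 0.5000
After '1': P(biased) = 0.75·0.5000 / (0.75·0.5000 + 0.5·0.5000) ≈ 0.6000
After '0': P(biased) = 0.25·0.6000 / (0.25·0.6000 + 0.5·0.4000) ≈ 0.4286

0.4286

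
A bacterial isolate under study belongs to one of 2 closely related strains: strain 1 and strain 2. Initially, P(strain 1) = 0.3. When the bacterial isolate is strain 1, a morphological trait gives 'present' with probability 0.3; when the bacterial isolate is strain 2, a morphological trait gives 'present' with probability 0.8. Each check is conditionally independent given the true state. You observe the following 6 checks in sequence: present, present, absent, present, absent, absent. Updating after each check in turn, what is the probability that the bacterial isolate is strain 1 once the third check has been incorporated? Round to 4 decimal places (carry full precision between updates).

0.1742

After 'present': P(strain 1) = 0.3·0.3000 / (0.3·0.3000 + 0.8·0.7000) ≈ 0.1385
After 'present': P(strain 1) = 0.3·0.1385 / (0.3·0.1385 + 0.8·0.8615) ≈ 0.0568
After 'absent': P(strain 1) = 0.7·0.0568 / (0.7·0.0568 + 0.2·0.9432) ≈ 0.1742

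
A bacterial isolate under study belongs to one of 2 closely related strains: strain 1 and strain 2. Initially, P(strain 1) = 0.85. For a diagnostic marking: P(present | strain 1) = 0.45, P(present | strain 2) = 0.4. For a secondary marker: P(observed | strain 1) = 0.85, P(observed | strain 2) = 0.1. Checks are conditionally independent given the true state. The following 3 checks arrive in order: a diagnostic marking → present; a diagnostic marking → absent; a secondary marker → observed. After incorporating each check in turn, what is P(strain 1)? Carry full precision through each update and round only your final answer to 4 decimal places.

0.9803

After a diagnostic marking='present': P(strain 1) = 0.45·0.8500 / (0.45·0.8500 + 0.4·0.1500) ≈ 0.8644
After a diagnostic marking='absent': P(strain 1) = 0.55·0.8644 / (0.55·0.8644 + 0.6·0.1356) ≈ 0.8539
After a secondary marker='observed': P(strain 1) = 0.85·0.8539 / (0.85·0.8539 + 0.1·0.1461) ≈ 0.9803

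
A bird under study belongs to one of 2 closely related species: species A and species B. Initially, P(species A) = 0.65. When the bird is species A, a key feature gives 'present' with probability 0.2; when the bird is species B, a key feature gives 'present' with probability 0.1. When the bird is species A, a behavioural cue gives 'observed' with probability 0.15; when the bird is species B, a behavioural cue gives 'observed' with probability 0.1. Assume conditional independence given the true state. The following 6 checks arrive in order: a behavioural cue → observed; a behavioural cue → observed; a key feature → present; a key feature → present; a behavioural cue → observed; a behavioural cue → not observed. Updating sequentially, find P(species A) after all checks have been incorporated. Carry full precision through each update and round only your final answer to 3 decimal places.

After a behavioural cue='observed': P(species A) = 0.15·0.6500 / (0.15·0.6500 + 0.1·0.3500) ≈ 0.7358
After a behavioural cue='observed': P(species A) = 0.15·0.7358 / (0.15·0.7358 + 0.1·0.2642) ≈ 0.8069
After a key feature='present': P(species A) = 0.2·0.8069 / (0.2·0.8069 + 0.1·0.1931) ≈ 0.8931
After a key feature='present': P(species A) = 0.2·0.8931 / (0.2·0.8931 + 0.1·0.1069) ≈ 0.9435
After a behavioural cue='observed': P(species A) = 0.15·0.9435 / (0.15·0.9435 + 0.1·0.0565) ≈ 0.9616
After a behavioural cue='not observed': P(species A) = 0.85·0.9616 / (0.85·0.9616 + 0.9·0.0384) ≈ 0.9595

0.959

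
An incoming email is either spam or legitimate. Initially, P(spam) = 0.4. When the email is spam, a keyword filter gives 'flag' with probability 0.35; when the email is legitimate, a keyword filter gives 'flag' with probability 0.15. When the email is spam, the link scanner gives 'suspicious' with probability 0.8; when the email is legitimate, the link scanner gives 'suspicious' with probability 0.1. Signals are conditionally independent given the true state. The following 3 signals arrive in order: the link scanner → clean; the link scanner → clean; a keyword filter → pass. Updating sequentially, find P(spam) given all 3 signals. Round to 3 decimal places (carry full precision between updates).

After the link scanner='clean': P(spam) = 0.2·0.4000 / (0.2·0.4000 + 0.9·0.6000) ≈ 0.1290
After the link scanner='clean': P(spam) = 0.2·0.1290 / (0.2·0.1290 + 0.9·0.8710) ≈ 0.0319
After a keyword filter='pass': P(spam) = 0.65·0.0319 / (0.65·0.0319 + 0.85·0.9681) ≈ 0.0246

0.025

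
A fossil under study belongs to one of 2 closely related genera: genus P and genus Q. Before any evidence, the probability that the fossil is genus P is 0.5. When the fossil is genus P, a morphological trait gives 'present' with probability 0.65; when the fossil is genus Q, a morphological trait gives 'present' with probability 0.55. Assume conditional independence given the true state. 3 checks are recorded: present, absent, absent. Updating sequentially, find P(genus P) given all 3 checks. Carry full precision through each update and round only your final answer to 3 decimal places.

0.417

After 'present': P(genus P) = 0.65·0.5000 / (0.65·0.5000 + 0.55·0.5000) ≈ 0.5417
After 'absent': P(genus P) = 0.35·0.5417 / (0.35·0.5417 + 0.45·0.4583) ≈ 0.4789
After 'absent': P(genus P) = 0.35·0.4789 / (0.35·0.4789 + 0.45·0.5211) ≈ 0.4169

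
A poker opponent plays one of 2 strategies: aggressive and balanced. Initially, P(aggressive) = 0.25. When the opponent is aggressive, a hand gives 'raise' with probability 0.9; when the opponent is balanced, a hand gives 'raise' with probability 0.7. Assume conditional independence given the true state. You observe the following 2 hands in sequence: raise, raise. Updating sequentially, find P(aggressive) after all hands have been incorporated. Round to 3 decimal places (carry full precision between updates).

Apply Bayes' rule sequentially, carrying P(aggressive) forward.
After 'raise': P(aggressive) = 0.9·0.2500 / (0.9·0.2500 + 0.7·0.7500) ≈ 0.3000
After 'raise': P(aggressive) = 0.9·0.3000 / (0.9·0.3000 + 0.7·0.7000) ≈ 0.3553

0.355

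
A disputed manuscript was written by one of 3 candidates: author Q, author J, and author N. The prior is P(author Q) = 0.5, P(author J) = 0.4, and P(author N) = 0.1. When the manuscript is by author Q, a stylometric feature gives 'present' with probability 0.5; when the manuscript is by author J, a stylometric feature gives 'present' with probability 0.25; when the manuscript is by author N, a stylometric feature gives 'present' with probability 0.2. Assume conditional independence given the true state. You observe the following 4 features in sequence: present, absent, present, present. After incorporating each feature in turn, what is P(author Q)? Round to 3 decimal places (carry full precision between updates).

After 'present': normaliser = 0.5·0.5000 + 0.25·0.4000 + 0.2·0.1000; P(author Q) ≈ 0.6757, P(author J) ≈ 0.2703, P(author N) ≈ 0.0541
After 'absent': normaliser = 0.5·0.6757 + 0.75·0.2703 + 0.8·0.0541; P(author Q) ≈ 0.5787, P(author J) ≈ 0.3472, P(author N) ≈ 0.0741
After 'present': normaliser = 0.5·0.5787 + 0.25·0.3472 + 0.2·0.0741; P(author Q) ≈ 0.7401, P(author J) ≈ 0.2220, P(author N) ≈ 0.0379
After 'present': normaliser = 0.5·0.7401 + 0.25·0.2220 + 0.2·0.0379; P(author Q) ≈ 0.8544, P(author J) ≈ 0.1282, P(author N) ≈ 0.0175

0.854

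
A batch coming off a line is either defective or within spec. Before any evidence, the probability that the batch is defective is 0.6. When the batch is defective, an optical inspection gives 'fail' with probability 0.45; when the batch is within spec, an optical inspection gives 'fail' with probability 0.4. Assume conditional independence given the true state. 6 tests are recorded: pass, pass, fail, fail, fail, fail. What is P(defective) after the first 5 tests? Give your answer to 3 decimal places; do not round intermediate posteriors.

Apply Bayes' rule sequentially, carrying P(defective) forward.
After 'pass': P(defective) = 0.55·0.6000 / (0.55·0.6000 + 0.6·0.4000) ≈ 0.5789
After 'pass': P(defective) = 0.55·0.5789 / (0.55·0.5789 + 0.6·0.4211) ≈ 0.5576
After 'fail': P(defective) = 0.45·0.5576 / (0.45·0.5576 + 0.4·0.4424) ≈ 0.5864
After 'fail': P(defective) = 0.45·0.5864 / (0.45·0.5864 + 0.4·0.4136) ≈ 0.6147
After 'fail': P(defective) = 0.45·0.6147 / (0.45·0.6147 + 0.4·0.3853) ≈ 0.6422

0.642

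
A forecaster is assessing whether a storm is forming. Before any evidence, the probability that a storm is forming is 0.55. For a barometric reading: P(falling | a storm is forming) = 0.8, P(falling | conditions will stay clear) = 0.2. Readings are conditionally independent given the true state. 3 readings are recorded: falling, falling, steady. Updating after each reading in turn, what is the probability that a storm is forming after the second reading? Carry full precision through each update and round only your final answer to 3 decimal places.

After 'falling': P(storm) = 0.8·0.5500 / (0.8·0.5500 + 0.2·0.4500) ≈ 0.8302
After 'falling': P(storm) = 0.8·0.8302 / (0.8·0.8302 + 0.2·0.1698) ≈ 0.9514

0.951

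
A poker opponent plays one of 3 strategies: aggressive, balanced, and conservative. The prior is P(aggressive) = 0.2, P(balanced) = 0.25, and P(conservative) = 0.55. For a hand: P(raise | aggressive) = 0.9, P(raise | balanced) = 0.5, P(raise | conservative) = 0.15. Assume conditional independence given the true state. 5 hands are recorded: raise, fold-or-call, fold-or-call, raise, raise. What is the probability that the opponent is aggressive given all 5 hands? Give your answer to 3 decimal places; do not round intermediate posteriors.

Apply Bayes' rule sequentially, carrying P(aggressive) forward.
After 'raise': normaliser = 0.9·0.2000 + 0.5·0.2500 + 0.15·0.5500; P(aggressive) ≈ 0.4645, P(balanced) ≈ 0.3226, P(conservative) ≈ 0.2129
After 'fold-or-call': normaliser = 0.1·0.4645 + 0.5·0.3226 + 0.85·0.2129; P(aggressive) ≈ 0.1195, P(balanced) ≈ 0.4149, P(conservative) ≈ 0.4656
After 'fold-or-call': normaliser = 0.1·0.1195 + 0.5·0.4149 + 0.85·0.4656; P(aggressive) ≈ 0.0194, P(balanced) ≈ 0.3373, P(conservative) ≈ 0.6433
After 'raise': normaliser = 0.9·0.0194 + 0.5·0.3373 + 0.15·0.6433; P(aggressive) ≈ 0.0619, P(balanced) ≈ 0.5967, P(conservative) ≈ 0.3414
After 'raise': normaliser = 0.9·0.0619 + 0.5·0.5967 + 0.15·0.3414; P(aggressive) ≈ 0.1374, P(balanced) ≈ 0.7362, P(conservative) ≈ 0.1264

0.137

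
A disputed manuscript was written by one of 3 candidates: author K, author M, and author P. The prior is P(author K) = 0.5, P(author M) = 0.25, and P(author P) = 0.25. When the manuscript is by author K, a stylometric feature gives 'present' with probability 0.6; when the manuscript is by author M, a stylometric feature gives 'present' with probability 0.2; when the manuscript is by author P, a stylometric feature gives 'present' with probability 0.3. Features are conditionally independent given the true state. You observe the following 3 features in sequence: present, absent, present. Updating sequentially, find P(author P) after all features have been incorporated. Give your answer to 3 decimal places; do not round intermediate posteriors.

0.164

After 'present': normaliser = 0.6·0.5000 + 0.2·0.2500 + 0.3·0.2500; P(author K) ≈ 0.7059, P(author M) ≈ 0.1176, P(author P) ≈ 0.1765
After 'absent': normaliser = 0.4·0.7059 + 0.8·0.1176 + 0.7·0.1765; P(author K) ≈ 0.5647, P(author M) ≈ 0.1882, P(author P) ≈ 0.2471
After 'present': normaliser = 0.6·0.5647 + 0.2·0.1882 + 0.3·0.2471; P(author K) ≈ 0.7520, P(author M) ≈ 0.0836, P(author P) ≈ 0.1645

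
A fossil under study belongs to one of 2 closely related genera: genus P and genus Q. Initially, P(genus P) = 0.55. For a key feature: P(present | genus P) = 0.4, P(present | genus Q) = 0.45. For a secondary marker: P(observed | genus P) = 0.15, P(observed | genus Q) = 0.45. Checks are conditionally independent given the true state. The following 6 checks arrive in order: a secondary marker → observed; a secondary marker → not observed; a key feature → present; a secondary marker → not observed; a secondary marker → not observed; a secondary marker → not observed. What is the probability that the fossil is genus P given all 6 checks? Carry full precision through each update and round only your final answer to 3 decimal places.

0.674

After a secondary marker='observed': P(genus P) = 0.15·0.5500 / (0.15·0.5500 + 0.45·0.4500) ≈ 0.2895
After a secondary marker='not observed': P(genus P) = 0.85·0.2895 / (0.85·0.2895 + 0.55·0.7105) ≈ 0.3864
After a key feature='present': P(genus P) = 0.4·0.3864 / (0.4·0.3864 + 0.45·0.6136) ≈ 0.3588
After a secondary marker='not observed': P(genus P) = 0.85·0.3588 / (0.85·0.3588 + 0.55·0.6412) ≈ 0.4638
After a secondary marker='not observed': P(genus P) = 0.85·0.4638 / (0.85·0.4638 + 0.55·0.5362) ≈ 0.5721
After a secondary marker='not observed': P(genus P) = 0.85·0.5721 / (0.85·0.5721 + 0.55·0.4279) ≈ 0.6738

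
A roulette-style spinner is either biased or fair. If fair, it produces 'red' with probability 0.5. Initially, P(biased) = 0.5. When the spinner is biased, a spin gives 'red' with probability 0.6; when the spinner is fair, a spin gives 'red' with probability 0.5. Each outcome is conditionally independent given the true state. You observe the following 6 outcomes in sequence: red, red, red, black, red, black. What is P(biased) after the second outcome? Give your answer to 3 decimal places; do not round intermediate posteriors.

0.590

After 'red': P(biased) = 0.6·0.5000 / (0.6·0.5000 + 0.5·0.5000) ≈ 0.5455
After 'red': P(biased) = 0.6·0.5455 / (0.6·0.5455 + 0.5·0.4545) ≈ 0.5902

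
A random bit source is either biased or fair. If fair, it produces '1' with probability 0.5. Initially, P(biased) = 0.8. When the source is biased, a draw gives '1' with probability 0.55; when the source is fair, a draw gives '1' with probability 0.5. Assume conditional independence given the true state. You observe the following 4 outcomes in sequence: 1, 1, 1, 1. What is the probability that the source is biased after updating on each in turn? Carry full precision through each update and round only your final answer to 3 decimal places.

0.854

Each posterior becomes the prior for the next update.
After '1': P(biased) = 0.55·0.8000 / (0.55·0.8000 + 0.5·0.2000) ≈ 0.8148
After '1': P(biased) = 0.55·0.8148 / (0.55·0.8148 + 0.5·0.1852) ≈ 0.8288
After '1': P(biased) = 0.55·0.8288 / (0.55·0.8288 + 0.5·0.1712) ≈ 0.8419
After '1': P(biased) = 0.55·0.8419 / (0.55·0.8419 + 0.5·0.1581) ≈ 0.8542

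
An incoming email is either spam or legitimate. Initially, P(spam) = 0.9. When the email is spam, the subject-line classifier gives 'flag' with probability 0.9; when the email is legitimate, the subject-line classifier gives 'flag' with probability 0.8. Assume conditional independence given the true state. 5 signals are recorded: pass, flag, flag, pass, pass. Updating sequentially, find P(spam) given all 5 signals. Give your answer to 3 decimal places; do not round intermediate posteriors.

Apply Bayes' rule sequentially, carrying P(spam) forward.
After 'pass': P(spam) = 0.1·0.9000 / (0.1·0.9000 + 0.2·0.1000) ≈ 0.8182
After 'flag': P(spam) = 0.9·0.8182 / (0.9·0.8182 + 0.8·0.1818) ≈ 0.8351
After 'flag': P(spam) = 0.9·0.8351 / (0.9·0.8351 + 0.8·0.1649) ≈ 0.8506
After 'pass': P(spam) = 0.1·0.8506 / (0.1·0.8506 + 0.2·0.1494) ≈ 0.7401
After 'pass': P(spam) = 0.1·0.7401 / (0.1·0.7401 + 0.2·0.2599) ≈ 0.5874

0.587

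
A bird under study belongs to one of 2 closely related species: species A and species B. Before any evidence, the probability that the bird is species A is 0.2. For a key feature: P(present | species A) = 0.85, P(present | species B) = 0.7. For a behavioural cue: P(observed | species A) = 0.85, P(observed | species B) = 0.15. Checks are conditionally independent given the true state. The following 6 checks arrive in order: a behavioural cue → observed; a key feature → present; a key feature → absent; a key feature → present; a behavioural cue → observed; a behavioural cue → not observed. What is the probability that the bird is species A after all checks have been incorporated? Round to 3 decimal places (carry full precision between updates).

0.511

After a behavioural cue='observed': P(species A) = 0.85·0.2000 / (0.85·0.2000 + 0.15·0.8000) ≈ 0.5862
After a key feature='present': P(species A) = 0.85·0.5862 / (0.85·0.5862 + 0.7·0.4138) ≈ 0.6324
After a key feature='absent': P(species A) = 0.15·0.6324 / (0.15·0.6324 + 0.3·0.3676) ≈ 0.4624
After a key feature='present': P(species A) = 0.85·0.4624 / (0.85·0.4624 + 0.7·0.5376) ≈ 0.5109
After a behavioural cue='observed': P(species A) = 0.85·0.5109 / (0.85·0.5109 + 0.15·0.4891) ≈ 0.8555
After a behavioural cue='not observed': P(species A) = 0.15·0.8555 / (0.15·0.8555 + 0.85·0.1445) ≈ 0.5109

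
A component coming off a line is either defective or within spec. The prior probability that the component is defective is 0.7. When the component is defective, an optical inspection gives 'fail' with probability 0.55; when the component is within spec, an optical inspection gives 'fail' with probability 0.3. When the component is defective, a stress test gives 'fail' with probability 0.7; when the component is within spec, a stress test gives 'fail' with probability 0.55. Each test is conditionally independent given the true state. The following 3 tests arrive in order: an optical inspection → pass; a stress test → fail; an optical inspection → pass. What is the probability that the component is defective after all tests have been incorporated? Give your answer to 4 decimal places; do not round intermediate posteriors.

0.5510

After an optical inspection='pass': P(defective) = 0.45·0.7000 / (0.45·0.7000 + 0.7·0.3000) ≈ 0.6000
After a stress test='fail': P(defective) = 0.7·0.6000 / (0.7·0.6000 + 0.55·0.4000) ≈ 0.6562
After an optical inspection='pass': P(defective) = 0.45·0.6562 / (0.45·0.6562 + 0.7·0.3438) ≈ 0.5510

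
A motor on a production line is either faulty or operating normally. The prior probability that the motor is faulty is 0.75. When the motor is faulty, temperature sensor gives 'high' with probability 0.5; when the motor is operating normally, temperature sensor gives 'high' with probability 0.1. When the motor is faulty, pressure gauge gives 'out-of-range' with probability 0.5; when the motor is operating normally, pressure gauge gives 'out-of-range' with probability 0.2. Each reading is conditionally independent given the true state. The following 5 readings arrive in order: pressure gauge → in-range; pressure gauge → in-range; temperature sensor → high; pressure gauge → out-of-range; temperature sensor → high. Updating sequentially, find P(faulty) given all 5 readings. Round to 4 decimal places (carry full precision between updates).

After pressure gauge='in-range': P(faulty) = 0.5·0.7500 / (0.5·0.7500 + 0.8·0.2500) ≈ 0.6522
After pressure gauge='in-range': P(faulty) = 0.5·0.6522 / (0.5·0.6522 + 0.8·0.3478) ≈ 0.5396
After temperature sensor='high': P(faulty) = 0.5·0.5396 / (0.5·0.5396 + 0.1·0.4604) ≈ 0.8542
After pressure gauge='out-of-range': P(faulty) = 0.5·0.8542 / (0.5·0.8542 + 0.2·0.1458) ≈ 0.9361
After temperature sensor='high': P(faulty) = 0.5·0.9361 / (0.5·0.9361 + 0.1·0.0639) ≈ 0.9865

0.9865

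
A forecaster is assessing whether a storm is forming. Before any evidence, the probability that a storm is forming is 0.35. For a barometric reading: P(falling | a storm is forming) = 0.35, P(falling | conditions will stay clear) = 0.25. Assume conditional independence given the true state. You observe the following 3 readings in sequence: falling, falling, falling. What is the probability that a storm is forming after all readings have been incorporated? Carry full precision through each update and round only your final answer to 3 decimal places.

0.596

Each posterior becomes the prior for the next update.
After 'falling': P(storm) = 0.35·0.3500 / (0.35·0.3500 + 0.25·0.6500) ≈ 0.4298
After 'falling': P(storm) = 0.35·0.4298 / (0.35·0.4298 + 0.25·0.5702) ≈ 0.5135
After 'falling': P(storm) = 0.35·0.5135 / (0.35·0.5135 + 0.25·0.4865) ≈ 0.5964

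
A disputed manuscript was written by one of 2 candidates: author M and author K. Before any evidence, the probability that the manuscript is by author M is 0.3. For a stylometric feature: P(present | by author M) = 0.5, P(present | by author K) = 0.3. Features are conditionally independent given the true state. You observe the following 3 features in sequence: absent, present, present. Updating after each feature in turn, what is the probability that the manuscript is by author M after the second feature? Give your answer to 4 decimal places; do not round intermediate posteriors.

Apply Bayes' rule sequentially, carrying P(author M) forward.
After 'absent': P(author M) = 0.5·0.3000 / (0.5·0.3000 + 0.7·0.7000) ≈ 0.2344
After 'present': P(author M) = 0.5·0.2344 / (0.5·0.2344 + 0.3·0.7656) ≈ 0.3378

0.3378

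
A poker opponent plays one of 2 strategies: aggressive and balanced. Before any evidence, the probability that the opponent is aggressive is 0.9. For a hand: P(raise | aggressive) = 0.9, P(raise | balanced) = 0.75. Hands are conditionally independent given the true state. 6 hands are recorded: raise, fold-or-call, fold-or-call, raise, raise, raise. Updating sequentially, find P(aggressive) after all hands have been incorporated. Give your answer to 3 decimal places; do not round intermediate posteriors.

After 'raise': P(aggressive) = 0.9·0.9000 / (0.9·0.9000 + 0.75·0.1000) ≈ 0.9153
After 'fold-or-call': P(aggressive) = 0.1·0.9153 / (0.1·0.9153 + 0.25·0.0847) ≈ 0.8120
After 'fold-or-call': P(aggressive) = 0.1·0.8120 / (0.1·0.8120 + 0.25·0.1880) ≈ 0.6334
After 'raise': P(aggressive) = 0.9·0.6334 / (0.9·0.6334 + 0.75·0.3666) ≈ 0.6746
After 'raise': P(aggressive) = 0.9·0.6746 / (0.9·0.6746 + 0.75·0.3254) ≈ 0.7133
After 'raise': P(aggressive) = 0.9·0.7133 / (0.9·0.7133 + 0.75·0.2867) ≈ 0.7491

0.749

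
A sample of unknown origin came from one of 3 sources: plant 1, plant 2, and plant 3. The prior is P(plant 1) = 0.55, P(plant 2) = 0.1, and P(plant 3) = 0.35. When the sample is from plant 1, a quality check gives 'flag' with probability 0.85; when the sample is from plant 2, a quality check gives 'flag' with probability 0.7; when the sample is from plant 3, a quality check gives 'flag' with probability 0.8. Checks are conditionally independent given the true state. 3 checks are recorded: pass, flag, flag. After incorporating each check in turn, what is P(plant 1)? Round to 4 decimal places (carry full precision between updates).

0.5004

After 'pass': normaliser = 0.15·0.5500 + 0.3·0.1000 + 0.2·0.3500; P(plant 1) ≈ 0.4521, P(plant 2) ≈ 0.1644, P(plant 3) ≈ 0.3836
After 'flag': normaliser = 0.85·0.4521 + 0.7·0.1644 + 0.8·0.3836; P(plant 1) ≈ 0.4766, P(plant 2) ≈ 0.1427, P(plant 3) ≈ 0.3806
After 'flag': normaliser = 0.85·0.4766 + 0.7·0.1427 + 0.8·0.3806; P(plant 1) ≈ 0.5004, P(plant 2) ≈ 0.1234, P(plant 3) ≈ 0.3761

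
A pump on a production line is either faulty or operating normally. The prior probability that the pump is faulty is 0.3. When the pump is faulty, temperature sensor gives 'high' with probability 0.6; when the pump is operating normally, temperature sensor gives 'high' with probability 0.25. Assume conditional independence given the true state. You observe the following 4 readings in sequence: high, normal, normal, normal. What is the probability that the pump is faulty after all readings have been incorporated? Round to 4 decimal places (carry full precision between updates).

0.1350

After 'high': P(faulty) = 0.6·0.3000 / (0.6·0.3000 + 0.25·0.7000) ≈ 0.5070
After 'normal': P(faulty) = 0.4·0.5070 / (0.4·0.5070 + 0.75·0.4930) ≈ 0.3542
After 'normal': P(faulty) = 0.4·0.3542 / (0.4·0.3542 + 0.75·0.6458) ≈ 0.2263
After 'normal': P(faulty) = 0.4·0.2263 / (0.4·0.2263 + 0.75·0.7737) ≈ 0.1350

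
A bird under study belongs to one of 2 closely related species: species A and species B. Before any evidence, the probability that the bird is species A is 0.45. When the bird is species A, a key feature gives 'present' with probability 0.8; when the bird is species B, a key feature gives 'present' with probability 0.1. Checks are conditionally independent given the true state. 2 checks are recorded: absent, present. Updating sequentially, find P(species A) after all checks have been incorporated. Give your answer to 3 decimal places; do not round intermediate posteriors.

0.593

After 'absent': P(species A) = 0.2·0.4500 / (0.2·0.4500 + 0.9·0.5500) ≈ 0.1538
After 'present': P(species A) = 0.8·0.1538 / (0.8·0.1538 + 0.1·0.8462) ≈ 0.5926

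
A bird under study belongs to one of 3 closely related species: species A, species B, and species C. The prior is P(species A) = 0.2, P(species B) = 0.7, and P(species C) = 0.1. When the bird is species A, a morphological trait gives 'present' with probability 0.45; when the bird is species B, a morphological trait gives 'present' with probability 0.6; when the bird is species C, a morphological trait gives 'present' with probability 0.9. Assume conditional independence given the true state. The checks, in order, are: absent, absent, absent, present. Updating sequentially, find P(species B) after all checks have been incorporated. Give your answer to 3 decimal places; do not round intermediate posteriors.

Each posterior becomes the prior for the next update.
After 'absent': normaliser = 0.55·0.2000 + 0.4·0.7000 + 0.1·0.1000; P(species A) ≈ 0.2750, P(species B) ≈ 0.7000, P(species C) ≈ 0.0250
After 'absent': normaliser = 0.55·0.2750 + 0.4·0.7000 + 0.1·0.0250; P(species A) ≈ 0.3487, P(species B) ≈ 0.6455, P(species C) ≈ 0.0058
After 'absent': normaliser = 0.55·0.3487 + 0.4·0.6455 + 0.1·0.0058; P(species A) ≈ 0.4256, P(species B) ≈ 0.5731, P(species C) ≈ 0.0013
After 'present': normaliser = 0.45·0.4256 + 0.6·0.5731 + 0.9·0.0013; P(species A) ≈ 0.3570, P(species B) ≈ 0.6409, P(species C) ≈ 0.0021

0.641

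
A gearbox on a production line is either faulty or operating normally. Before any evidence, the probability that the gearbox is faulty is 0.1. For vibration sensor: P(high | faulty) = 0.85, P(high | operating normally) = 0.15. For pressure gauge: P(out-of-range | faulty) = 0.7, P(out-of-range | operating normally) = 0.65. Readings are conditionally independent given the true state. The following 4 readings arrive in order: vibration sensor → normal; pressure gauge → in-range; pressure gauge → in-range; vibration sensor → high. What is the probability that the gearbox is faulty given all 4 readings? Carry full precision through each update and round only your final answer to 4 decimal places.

0.0755

After vibration sensor='normal': P(faulty) = 0.15·0.1000 / (0.15·0.1000 + 0.85·0.9000) ≈ 0.0192
After pressure gauge='in-range': P(faulty) = 0.3·0.0192 / (0.3·0.0192 + 0.35·0.9808) ≈ 0.0165
After pressure gauge='in-range': P(faulty) = 0.3·0.0165 / (0.3·0.0165 + 0.35·0.9835) ≈ 0.0142
After vibration sensor='high': P(faulty) = 0.85·0.0142 / (0.85·0.0142 + 0.15·0.9858) ≈ 0.0755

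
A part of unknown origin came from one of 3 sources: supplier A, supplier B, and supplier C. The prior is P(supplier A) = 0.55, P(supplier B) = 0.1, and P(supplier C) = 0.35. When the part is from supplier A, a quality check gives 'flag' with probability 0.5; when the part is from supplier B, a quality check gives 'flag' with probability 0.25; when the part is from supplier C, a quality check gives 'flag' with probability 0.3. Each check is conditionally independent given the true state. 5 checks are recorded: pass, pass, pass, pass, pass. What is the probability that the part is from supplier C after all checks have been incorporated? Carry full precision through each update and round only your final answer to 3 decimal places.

Apply Bayes' rule sequentially, carrying P(supplier C) forward.
After 'pass': normaliser = 0.5·0.5500 + 0.75·0.1000 + 0.7·0.3500; P(supplier A) ≈ 0.4622, P(supplier B) ≈ 0.1261, P(supplier C) ≈ 0.4118
After 'pass': normaliser = 0.5·0.4622 + 0.75·0.1261 + 0.7·0.4118; P(supplier A) ≈ 0.3765, P(supplier B) ≈ 0.1540, P(supplier C) ≈ 0.4695
After 'pass': normaliser = 0.5·0.3765 + 0.75·0.1540 + 0.7·0.4695; P(supplier A) ≈ 0.2976, P(supplier B) ≈ 0.1826, P(supplier C) ≈ 0.5197
After 'pass': normaliser = 0.5·0.2976 + 0.75·0.1826 + 0.7·0.5197; P(supplier A) ≈ 0.2291, P(supplier B) ≈ 0.2109, P(supplier C) ≈ 0.5600
After 'pass': normaliser = 0.5·0.2291 + 0.75·0.2109 + 0.7·0.5600; P(supplier A) ≈ 0.1723, P(supplier B) ≈ 0.2379, P(supplier C) ≈ 0.5898

0.590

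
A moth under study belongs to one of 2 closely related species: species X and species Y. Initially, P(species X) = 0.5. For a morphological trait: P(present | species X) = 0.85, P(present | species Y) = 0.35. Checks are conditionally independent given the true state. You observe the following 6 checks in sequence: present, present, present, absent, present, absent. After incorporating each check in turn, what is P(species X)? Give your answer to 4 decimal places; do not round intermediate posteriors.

After 'present': P(species X) = 0.85·0.5000 / (0.85·0.5000 + 0.35·0.5000) ≈ 0.7083
After 'present': P(species X) = 0.85·0.7083 / (0.85·0.7083 + 0.35·0.2917) ≈ 0.8550
After 'present': P(species X) = 0.85·0.8550 / (0.85·0.8550 + 0.35·0.1450) ≈ 0.9347
After 'absent': P(species X) = 0.15·0.9347 / (0.15·0.9347 + 0.65·0.0653) ≈ 0.7677
After 'present': P(species X) = 0.85·0.7677 / (0.85·0.7677 + 0.35·0.2323) ≈ 0.8892
After 'absent': P(species X) = 0.15·0.8892 / (0.15·0.8892 + 0.65·0.1108) ≈ 0.6494

0.6494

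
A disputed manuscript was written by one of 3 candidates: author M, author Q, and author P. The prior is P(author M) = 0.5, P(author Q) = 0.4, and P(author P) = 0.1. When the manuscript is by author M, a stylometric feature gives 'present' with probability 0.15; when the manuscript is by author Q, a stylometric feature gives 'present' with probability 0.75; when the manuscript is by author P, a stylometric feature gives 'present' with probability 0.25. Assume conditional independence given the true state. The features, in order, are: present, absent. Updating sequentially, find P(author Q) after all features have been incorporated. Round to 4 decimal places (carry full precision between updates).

After 'present': normaliser = 0.15·0.5000 + 0.75·0.4000 + 0.25·0.1000; P(author M) ≈ 0.1875, P(author Q) ≈ 0.7500, P(author P) ≈ 0.0625
After 'absent': normaliser = 0.85·0.1875 + 0.25·0.7500 + 0.75·0.0625; P(author M) ≈ 0.4048, P(author Q) ≈ 0.4762, P(author P) ≈ 0.1190

0.4762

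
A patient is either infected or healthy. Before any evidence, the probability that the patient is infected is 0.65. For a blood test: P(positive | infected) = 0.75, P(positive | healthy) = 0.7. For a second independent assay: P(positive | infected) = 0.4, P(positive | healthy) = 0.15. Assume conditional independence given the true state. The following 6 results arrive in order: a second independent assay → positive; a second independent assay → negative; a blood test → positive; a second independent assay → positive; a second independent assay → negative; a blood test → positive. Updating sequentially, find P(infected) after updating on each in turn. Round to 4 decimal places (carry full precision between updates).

0.8831

Each posterior becomes the prior for the next update.
After a second independent assay='positive': P(infected) = 0.4·0.6500 / (0.4·0.6500 + 0.15·0.3500) ≈ 0.8320
After a second independent assay='negative': P(infected) = 0.6·0.8320 / (0.6·0.8320 + 0.85·0.1680) ≈ 0.7776
After a blood test='positive': P(infected) = 0.75·0.7776 / (0.75·0.7776 + 0.7·0.2224) ≈ 0.7893
After a second independent assay='positive': P(infected) = 0.4·0.7893 / (0.4·0.7893 + 0.15·0.2107) ≈ 0.9090
After a second independent assay='negative': P(infected) = 0.6·0.9090 / (0.6·0.9090 + 0.85·0.0910) ≈ 0.8758
After a blood test='positive': P(infected) = 0.75·0.8758 / (0.75·0.8758 + 0.7·0.1242) ≈ 0.8831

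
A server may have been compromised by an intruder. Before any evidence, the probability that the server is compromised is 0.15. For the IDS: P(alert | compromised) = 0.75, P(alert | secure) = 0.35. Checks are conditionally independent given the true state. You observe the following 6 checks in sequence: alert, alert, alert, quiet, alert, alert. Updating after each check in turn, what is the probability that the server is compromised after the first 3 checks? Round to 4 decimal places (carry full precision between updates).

0.6346

After 'alert': P(compromised) = 0.75·0.1500 / (0.75·0.1500 + 0.35·0.8500) ≈ 0.2744
After 'alert': P(compromised) = 0.75·0.2744 / (0.75·0.2744 + 0.35·0.7256) ≈ 0.4476
After 'alert': P(compromised) = 0.75·0.4476 / (0.75·0.4476 + 0.35·0.5524) ≈ 0.6346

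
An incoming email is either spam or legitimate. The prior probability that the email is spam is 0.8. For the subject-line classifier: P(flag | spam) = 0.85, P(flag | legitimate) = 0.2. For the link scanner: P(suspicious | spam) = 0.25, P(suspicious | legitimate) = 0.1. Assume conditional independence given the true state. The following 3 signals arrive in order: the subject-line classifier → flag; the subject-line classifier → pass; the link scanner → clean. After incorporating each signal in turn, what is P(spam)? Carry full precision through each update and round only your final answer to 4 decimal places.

0.7265

After the subject-line classifier='flag': P(spam) = 0.85·0.8000 / (0.85·0.8000 + 0.2·0.2000) ≈ 0.9444
After the subject-line classifier='pass': P(spam) = 0.15·0.9444 / (0.15·0.9444 + 0.8·0.0556) ≈ 0.7612
After the link scanner='clean': P(spam) = 0.75·0.7612 / (0.75·0.7612 + 0.9·0.2388) ≈ 0.7265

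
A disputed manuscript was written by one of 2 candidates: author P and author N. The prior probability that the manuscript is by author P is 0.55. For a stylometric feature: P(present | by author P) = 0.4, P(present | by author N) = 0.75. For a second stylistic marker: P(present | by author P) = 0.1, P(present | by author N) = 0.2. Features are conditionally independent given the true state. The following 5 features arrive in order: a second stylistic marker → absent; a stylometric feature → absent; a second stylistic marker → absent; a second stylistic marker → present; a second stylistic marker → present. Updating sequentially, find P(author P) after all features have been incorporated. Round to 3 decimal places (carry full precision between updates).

0.481

After a second stylistic marker='absent': P(author P) = 0.9·0.5500 / (0.9·0.5500 + 0.8·0.4500) ≈ 0.5789
After a stylometric feature='absent': P(author P) = 0.6·0.5789 / (0.6·0.5789 + 0.25·0.4211) ≈ 0.7674
After a second stylistic marker='absent': P(author P) = 0.9·0.7674 / (0.9·0.7674 + 0.8·0.2326) ≈ 0.7878
After a second stylistic marker='present': P(author P) = 0.1·0.7878 / (0.1·0.7878 + 0.2·0.2122) ≈ 0.6499
After a second stylistic marker='present': P(author P) = 0.1·0.6499 / (0.1·0.6499 + 0.2·0.3501) ≈ 0.4814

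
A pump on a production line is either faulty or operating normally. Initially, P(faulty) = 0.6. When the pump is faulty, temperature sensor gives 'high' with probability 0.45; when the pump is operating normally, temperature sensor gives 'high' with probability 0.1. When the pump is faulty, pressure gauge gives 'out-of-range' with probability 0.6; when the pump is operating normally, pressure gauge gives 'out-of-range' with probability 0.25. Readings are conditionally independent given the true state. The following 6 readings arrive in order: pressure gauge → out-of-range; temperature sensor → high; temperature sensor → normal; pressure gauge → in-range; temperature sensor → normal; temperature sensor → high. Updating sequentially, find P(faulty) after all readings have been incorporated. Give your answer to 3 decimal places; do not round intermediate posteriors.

0.936

After pressure gauge='out-of-range': P(faulty) = 0.6·0.6000 / (0.6·0.6000 + 0.25·0.4000) ≈ 0.7826
After temperature sensor='high': P(faulty) = 0.45·0.7826 / (0.45·0.7826 + 0.1·0.2174) ≈ 0.9419
After temperature sensor='normal': P(faulty) = 0.55·0.9419 / (0.55·0.9419 + 0.9·0.0581) ≈ 0.9083
After pressure gauge='in-range': P(faulty) = 0.4·0.9083 / (0.4·0.9083 + 0.75·0.0917) ≈ 0.8408
After temperature sensor='normal': P(faulty) = 0.55·0.8408 / (0.55·0.8408 + 0.9·0.1592) ≈ 0.7634
After temperature sensor='high': P(faulty) = 0.45·0.7634 / (0.45·0.7634 + 0.1·0.2366) ≈ 0.9356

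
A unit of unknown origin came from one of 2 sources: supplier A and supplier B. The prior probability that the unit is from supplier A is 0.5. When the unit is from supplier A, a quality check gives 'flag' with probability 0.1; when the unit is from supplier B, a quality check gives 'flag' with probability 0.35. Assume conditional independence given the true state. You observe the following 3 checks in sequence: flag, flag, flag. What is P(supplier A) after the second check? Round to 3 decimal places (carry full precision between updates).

0.075

After 'flag': P(supplier A) = 0.1·0.5000 / (0.1·0.5000 + 0.35·0.5000) ≈ 0.2222
After 'flag': P(supplier A) = 0.1·0.2222 / (0.1·0.2222 + 0.35·0.7778) ≈ 0.0755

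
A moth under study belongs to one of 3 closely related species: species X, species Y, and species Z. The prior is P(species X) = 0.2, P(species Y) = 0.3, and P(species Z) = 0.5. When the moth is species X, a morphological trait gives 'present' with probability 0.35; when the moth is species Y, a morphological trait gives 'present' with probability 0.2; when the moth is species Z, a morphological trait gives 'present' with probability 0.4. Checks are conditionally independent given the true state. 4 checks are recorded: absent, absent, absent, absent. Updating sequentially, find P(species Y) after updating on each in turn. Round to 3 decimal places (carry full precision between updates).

After 'absent': normaliser = 0.65·0.2000 + 0.8·0.3000 + 0.6·0.5000; P(species X) ≈ 0.1940, P(species Y) ≈ 0.3582, P(species Z) ≈ 0.4478
After 'absent': normaliser = 0.65·0.1940 + 0.8·0.3582 + 0.6·0.4478; P(species X) ≈ 0.1851, P(species Y) ≈ 0.4206, P(species Z) ≈ 0.3943
After 'absent': normaliser = 0.65·0.1851 + 0.8·0.4206 + 0.6·0.3943; P(species X) ≈ 0.1735, P(species Y) ≈ 0.4853, P(species Z) ≈ 0.3412
After 'absent': normaliser = 0.65·0.1735 + 0.8·0.4853 + 0.6·0.3412; P(species X) ≈ 0.1598, P(species Y) ≈ 0.5501, P(species Z) ≈ 0.2901

0.550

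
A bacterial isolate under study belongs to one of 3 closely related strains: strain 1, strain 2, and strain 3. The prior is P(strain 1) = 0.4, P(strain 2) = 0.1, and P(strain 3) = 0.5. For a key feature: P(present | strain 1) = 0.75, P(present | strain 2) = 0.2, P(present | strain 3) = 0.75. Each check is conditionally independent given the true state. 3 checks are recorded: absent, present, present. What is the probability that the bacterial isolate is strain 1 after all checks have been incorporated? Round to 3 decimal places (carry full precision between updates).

0.433

After 'absent': normaliser = 0.25·0.4000 + 0.8·0.1000 + 0.25·0.5000; P(strain 1) ≈ 0.3279, P(strain 2) ≈ 0.2623, P(strain 3) ≈ 0.4098
After 'present': normaliser = 0.75·0.3279 + 0.2·0.2623 + 0.75·0.4098; P(strain 1) ≈ 0.4060, P(strain 2) ≈ 0.0866, P(strain 3) ≈ 0.5074
After 'present': normaliser = 0.75·0.4060 + 0.2·0.0866 + 0.75·0.5074; P(strain 1) ≈ 0.4335, P(strain 2) ≈ 0.0247, P(strain 3) ≈ 0.5419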